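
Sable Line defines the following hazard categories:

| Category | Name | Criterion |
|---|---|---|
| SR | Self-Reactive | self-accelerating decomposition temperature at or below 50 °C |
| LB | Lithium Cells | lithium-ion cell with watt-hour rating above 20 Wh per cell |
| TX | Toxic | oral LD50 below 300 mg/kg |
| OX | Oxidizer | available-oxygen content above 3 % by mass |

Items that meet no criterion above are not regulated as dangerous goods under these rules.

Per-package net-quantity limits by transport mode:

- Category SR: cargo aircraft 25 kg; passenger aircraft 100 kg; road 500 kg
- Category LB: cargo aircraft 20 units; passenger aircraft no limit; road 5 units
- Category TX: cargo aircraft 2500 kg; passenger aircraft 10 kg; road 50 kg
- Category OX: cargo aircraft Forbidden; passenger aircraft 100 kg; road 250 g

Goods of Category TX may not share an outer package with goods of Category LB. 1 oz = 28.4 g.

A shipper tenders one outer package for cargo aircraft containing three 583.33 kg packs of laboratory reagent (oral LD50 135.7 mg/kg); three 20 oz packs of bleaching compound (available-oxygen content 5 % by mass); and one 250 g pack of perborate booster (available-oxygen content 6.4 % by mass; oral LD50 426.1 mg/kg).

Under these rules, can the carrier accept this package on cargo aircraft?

With oral LD50 135.7 mg/kg (< 300 mg/kg), the laboratory reagent falls in Category TX.
Available-oxygen content 5 % by mass meets the Category OX criterion (Oxidizer), so the bleaching compound is Category OX.
The perborate booster has available-oxygen content 6.4 % by mass, which is > 3 % by mass, so it is Category OX (Oxidizer).
Category TX quantity: three 583.33 kg packs = 1749.99 kg.
1749.99 kg ≤ 2500 kg (cargo aircraft limit, Category TX) — within limit.
Total Category OX: (three 20 oz packs = 1.704 kg) + 250 g = 1.954 kg.
By cargo aircraft, Category OX is Forbidden regardless of quantity.
The segregation rule (Category TX with Category LB) does not apply to Category TX with Category OX.

No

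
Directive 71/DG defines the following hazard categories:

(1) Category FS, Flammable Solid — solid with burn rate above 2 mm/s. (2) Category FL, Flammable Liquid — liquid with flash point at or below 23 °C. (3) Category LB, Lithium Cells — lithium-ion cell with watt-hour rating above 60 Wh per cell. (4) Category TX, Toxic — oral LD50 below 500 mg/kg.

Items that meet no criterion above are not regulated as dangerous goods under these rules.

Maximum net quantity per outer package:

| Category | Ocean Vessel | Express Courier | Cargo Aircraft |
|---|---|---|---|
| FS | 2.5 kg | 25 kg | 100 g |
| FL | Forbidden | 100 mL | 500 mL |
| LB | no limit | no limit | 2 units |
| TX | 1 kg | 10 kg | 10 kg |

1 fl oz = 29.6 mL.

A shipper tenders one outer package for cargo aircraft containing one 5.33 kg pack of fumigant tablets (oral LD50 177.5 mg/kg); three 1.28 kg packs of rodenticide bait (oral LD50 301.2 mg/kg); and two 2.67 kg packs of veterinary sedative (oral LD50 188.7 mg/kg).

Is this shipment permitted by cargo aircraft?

No

Fumigant tablets: oral LD50 177.5 mg/kg < 500 mg/kg → Category TX (Toxic).
Rodenticide bait: oral LD50 301.2 mg/kg < 500 mg/kg → Category TX (Toxic).
With oral LD50 188.7 mg/kg (< 500 mg/kg), the veterinary sedative falls in Category TX.
Total Category TX: 5.33 kg + (three 1.28 kg packs = 3.84 kg) + (two 2.67 kg packs = 5.34 kg) = 14.51 kg.
14.51 kg > 10 kg (cargo aircraft limit, Category TX) — over the limit.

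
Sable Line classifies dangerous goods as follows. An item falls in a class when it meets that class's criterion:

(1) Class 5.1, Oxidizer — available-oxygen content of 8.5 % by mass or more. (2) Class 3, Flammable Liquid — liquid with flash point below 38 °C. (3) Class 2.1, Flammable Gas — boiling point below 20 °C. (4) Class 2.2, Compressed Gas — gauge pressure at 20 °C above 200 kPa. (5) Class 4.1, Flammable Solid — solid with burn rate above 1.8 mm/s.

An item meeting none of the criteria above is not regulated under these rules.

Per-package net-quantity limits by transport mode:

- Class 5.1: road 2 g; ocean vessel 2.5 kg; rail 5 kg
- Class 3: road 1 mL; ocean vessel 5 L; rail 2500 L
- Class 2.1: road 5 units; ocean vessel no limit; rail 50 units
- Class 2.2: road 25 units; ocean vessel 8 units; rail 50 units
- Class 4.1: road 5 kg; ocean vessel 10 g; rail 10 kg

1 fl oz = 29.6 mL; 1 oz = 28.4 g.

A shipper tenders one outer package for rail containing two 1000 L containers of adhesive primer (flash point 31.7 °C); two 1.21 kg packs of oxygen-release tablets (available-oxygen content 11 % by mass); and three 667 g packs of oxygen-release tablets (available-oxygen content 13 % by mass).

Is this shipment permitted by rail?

With flash point 31.7 °C (< 38 °C), the adhesive primer falls in Class 3.
With available-oxygen content 11 % by mass (≥ 8.5 % by mass), the oxygen-release tablets fall in Class 5.1.
With available-oxygen content 13 % by mass (≥ 8.5 % by mass), the oxygen-release tablets fall in Class 5.1.
Class 3 quantity: two 1000 L containers = 2000 L.
2000 L ≤ 2500 L (rail limit, Class 3) — within limit.
Total Class 5.1: (two 1.21 kg packs = 2.42 kg) + (three 667 g packs = 2.001 kg) = 4.421 kg.
4.421 kg ≤ 5 kg (rail limit, Class 5.1) — within limit.
Every hazard class is within its rail limit and no segregation rule is violated.

Yes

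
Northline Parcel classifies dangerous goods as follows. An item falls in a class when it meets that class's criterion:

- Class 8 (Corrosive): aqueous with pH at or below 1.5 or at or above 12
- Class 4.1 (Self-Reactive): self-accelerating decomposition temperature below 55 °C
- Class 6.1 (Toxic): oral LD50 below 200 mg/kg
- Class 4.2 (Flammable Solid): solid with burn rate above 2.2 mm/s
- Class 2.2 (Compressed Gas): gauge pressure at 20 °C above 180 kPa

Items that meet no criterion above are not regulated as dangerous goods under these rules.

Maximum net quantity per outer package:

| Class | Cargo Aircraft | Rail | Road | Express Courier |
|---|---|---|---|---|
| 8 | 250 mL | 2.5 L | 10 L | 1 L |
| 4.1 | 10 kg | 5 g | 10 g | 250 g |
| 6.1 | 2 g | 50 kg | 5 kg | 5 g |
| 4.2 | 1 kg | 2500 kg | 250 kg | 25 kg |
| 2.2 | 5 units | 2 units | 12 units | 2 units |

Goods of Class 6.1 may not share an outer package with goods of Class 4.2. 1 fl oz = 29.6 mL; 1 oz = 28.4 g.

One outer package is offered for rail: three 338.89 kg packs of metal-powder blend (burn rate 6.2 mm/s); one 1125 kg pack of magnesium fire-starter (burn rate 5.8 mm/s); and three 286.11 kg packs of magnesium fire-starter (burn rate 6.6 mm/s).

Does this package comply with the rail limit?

No

The metal-powder blend has burn rate 6.2 mm/s, which is > 2.2 mm/s, so it is Class 4.2 (Flammable Solid).
With burn rate 5.8 mm/s (> 2.2 mm/s), the magnesium fire-starter falls in Class 4.2.
With burn rate 6.6 mm/s (> 2.2 mm/s), the magnesium fire-starter falls in Class 4.2.
Class 4.2 net quantity: (three 338.89 kg packs = 1016.67 kg) + 1125 kg + (three 286.11 kg packs = 858.33 kg) = 3000 kg.
3000 kg exceeds the rail limit of 2500 kg for Class 4.2.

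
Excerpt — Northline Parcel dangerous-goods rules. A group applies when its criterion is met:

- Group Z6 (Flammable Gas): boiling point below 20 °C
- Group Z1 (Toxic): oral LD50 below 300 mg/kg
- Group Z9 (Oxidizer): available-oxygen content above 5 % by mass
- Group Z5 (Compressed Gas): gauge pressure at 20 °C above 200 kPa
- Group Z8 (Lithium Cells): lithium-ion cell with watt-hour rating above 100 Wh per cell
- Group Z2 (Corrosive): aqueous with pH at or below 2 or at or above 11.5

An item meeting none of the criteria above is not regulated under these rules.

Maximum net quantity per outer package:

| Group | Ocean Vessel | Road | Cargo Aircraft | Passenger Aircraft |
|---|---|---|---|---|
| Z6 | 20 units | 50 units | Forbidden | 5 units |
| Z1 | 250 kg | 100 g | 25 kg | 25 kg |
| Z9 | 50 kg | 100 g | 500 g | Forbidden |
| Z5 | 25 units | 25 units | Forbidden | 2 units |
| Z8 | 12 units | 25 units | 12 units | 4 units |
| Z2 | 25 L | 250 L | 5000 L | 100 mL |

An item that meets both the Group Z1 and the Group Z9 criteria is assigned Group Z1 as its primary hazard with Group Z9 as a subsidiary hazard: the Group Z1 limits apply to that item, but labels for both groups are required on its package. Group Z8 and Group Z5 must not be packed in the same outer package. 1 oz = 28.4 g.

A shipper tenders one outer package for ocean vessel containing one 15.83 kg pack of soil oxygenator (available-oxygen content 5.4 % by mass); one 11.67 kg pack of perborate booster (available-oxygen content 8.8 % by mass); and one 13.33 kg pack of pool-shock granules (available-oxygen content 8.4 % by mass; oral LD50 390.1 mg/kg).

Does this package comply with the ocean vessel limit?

Available-oxygen content 5.4 % by mass meets the Group Z9 criterion (Oxidizer), so the soil oxygenator is Group Z9.
Perborate booster: available-oxygen content 8.8 % by mass > 5 % by mass → Group Z9 (Oxidizer).
Pool-shock granules: available-oxygen content 8.4 % by mass > 5 % by mass → Group Z9 (Oxidizer).
Total Group Z9: 15.83 kg + 11.67 kg + 13.33 kg = 40.83 kg.
40.83 kg is within the ocean vessel limit of 50 kg for Group Z9.

Yes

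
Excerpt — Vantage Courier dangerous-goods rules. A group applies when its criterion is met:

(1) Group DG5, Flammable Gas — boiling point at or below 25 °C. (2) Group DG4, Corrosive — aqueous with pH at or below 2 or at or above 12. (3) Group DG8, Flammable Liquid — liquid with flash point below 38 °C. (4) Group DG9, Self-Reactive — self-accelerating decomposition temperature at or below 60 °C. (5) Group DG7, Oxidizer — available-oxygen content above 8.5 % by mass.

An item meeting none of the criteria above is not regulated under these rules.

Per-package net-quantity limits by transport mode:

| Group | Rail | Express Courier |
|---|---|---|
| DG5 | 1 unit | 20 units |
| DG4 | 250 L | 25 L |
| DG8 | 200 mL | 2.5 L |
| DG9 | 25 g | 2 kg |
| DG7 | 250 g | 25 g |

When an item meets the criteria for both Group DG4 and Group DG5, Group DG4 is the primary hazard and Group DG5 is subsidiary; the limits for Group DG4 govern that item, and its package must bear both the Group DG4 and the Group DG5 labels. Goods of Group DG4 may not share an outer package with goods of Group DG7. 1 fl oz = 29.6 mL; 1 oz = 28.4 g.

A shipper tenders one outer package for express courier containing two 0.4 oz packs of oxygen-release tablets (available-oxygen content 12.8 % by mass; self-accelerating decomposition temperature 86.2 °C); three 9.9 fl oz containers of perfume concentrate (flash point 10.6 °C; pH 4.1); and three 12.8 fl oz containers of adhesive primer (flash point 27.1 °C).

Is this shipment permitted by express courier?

Yes

With available-oxygen content 12.8 % by mass (> 8.5 % by mass), the oxygen-release tablets fall in Group DG7.
Flash point 10.6 °C meets the Group DG8 criterion (Flammable Liquid), so the perfume concentrate is Group DG8.
The adhesive primer has flash point 27.1 °C, which is < 38 °C, so it is Group DG8 (Flammable Liquid).
Group DG7 quantity: two 0.4 oz packs = 22.72 g.
22.72 g is within the express courier limit of 25 g for Group DG7.
Total Group DG8: (three 9.9 fl oz containers = 879.12 mL) + (three 12.8 fl oz containers = 1136.64 mL) = 2015.76 mL.
2015.76 mL ≤ 2.5 L (express courier limit, Group DG8) — within limit.
The segregation rule (Group DG4 with Group DG7) does not apply to Group DG7 with Group DG8.
Every hazard group is within its express courier limit and no segregation rule is violated.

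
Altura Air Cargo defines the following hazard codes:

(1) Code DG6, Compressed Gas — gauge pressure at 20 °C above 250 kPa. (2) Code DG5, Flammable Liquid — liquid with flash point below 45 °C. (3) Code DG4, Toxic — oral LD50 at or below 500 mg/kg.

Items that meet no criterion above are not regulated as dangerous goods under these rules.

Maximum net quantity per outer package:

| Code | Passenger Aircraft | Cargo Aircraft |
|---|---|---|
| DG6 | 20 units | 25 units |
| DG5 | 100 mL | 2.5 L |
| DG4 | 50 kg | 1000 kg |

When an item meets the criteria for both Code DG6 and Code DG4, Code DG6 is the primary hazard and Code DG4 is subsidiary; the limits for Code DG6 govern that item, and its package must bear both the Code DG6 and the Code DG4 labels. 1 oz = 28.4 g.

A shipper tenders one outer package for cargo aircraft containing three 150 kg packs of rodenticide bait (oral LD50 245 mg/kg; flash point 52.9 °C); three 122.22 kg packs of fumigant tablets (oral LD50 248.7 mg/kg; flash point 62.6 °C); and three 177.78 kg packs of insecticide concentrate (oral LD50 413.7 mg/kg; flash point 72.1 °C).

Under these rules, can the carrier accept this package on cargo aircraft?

Rodenticide bait: oral LD50 245 mg/kg ≤ 500 mg/kg → Code DG4 (Toxic).
Oral LD50 248.7 mg/kg meets the Code DG4 criterion (Toxic), so the fumigant tablets are Code DG4.
Insecticide concentrate: oral LD50 413.7 mg/kg ≤ 500 mg/kg → Code DG4 (Toxic).
Code DG4 net quantity: (three 150 kg packs = 450 kg) + (three 122.22 kg packs = 366.66 kg) + (three 177.78 kg packs = 533.34 kg) = 1350 kg.
That exceeds the Code DG4 cargo aircraft limit of 1000 kg.

No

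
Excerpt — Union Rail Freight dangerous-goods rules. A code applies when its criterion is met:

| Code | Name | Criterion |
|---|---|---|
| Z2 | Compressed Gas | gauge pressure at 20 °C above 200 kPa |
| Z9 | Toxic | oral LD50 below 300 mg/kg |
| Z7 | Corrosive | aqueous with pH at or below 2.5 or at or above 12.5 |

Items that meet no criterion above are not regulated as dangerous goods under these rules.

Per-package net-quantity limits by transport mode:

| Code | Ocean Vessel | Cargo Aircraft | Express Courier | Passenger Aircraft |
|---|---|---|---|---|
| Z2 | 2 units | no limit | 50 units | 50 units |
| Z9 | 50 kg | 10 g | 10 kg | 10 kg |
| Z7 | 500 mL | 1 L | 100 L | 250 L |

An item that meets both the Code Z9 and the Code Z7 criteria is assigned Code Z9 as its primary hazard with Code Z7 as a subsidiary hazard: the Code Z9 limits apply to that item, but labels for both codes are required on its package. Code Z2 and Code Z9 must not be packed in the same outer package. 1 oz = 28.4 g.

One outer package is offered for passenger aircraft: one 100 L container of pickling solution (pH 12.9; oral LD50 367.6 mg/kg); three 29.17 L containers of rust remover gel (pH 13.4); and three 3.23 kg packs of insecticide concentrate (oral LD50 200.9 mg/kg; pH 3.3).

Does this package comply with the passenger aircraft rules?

With pH 12.9 (≥ 12.5), the pickling solution falls in Code Z7.
With pH 13.4 (≥ 12.5), the rust remover gel falls in Code Z7.
The insecticide concentrate has oral LD50 200.9 mg/kg, which is < 300 mg/kg, so it is Code Z9 (Toxic).
Total Code Z7: 100 L + (three 29.17 L containers = 87.51 L) = 187.51 L.
187.51 L is within the passenger aircraft limit of 250 L for Code Z7.
Code Z9 quantity: three 3.23 kg packs = 9.69 kg.
That is within the Code Z9 passenger aircraft limit of 10 kg.
The segregation rule (Code Z2 with Code Z9) does not apply to Code Z7 with Code Z9.
Every hazard code is within its passenger aircraft limit and no segregation rule is violated.

Yes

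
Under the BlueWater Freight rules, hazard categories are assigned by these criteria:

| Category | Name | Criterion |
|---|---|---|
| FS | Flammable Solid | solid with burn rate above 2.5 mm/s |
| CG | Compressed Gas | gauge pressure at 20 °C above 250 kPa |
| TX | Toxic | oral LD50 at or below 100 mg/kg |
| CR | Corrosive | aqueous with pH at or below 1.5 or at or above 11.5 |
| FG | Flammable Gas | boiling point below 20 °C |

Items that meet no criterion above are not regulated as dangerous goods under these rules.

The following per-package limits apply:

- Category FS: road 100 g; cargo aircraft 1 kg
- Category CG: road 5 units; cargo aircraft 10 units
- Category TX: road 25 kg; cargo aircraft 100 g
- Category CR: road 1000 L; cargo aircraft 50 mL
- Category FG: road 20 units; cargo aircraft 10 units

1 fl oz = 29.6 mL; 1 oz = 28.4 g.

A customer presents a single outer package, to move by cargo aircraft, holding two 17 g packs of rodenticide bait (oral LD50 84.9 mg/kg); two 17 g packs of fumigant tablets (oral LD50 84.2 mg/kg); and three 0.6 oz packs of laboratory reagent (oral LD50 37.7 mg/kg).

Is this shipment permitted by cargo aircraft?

With oral LD50 84.9 mg/kg (≤ 100 mg/kg), the rodenticide bait falls in Category TX.
The fumigant tablets have oral LD50 84.2 mg/kg, which is ≤ 100 mg/kg, so they are Category TX (Toxic).
The laboratory reagent has oral LD50 37.7 mg/kg, which is ≤ 100 mg/kg, so it is Category TX (Toxic).
Category TX net quantity: (two 17 g packs = 34 g) + (two 17 g packs = 34 g) + (three 0.6 oz packs = 51.12 g) = 119.12 g.
That exceeds the Category TX cargo aircraft limit of 100 g.

No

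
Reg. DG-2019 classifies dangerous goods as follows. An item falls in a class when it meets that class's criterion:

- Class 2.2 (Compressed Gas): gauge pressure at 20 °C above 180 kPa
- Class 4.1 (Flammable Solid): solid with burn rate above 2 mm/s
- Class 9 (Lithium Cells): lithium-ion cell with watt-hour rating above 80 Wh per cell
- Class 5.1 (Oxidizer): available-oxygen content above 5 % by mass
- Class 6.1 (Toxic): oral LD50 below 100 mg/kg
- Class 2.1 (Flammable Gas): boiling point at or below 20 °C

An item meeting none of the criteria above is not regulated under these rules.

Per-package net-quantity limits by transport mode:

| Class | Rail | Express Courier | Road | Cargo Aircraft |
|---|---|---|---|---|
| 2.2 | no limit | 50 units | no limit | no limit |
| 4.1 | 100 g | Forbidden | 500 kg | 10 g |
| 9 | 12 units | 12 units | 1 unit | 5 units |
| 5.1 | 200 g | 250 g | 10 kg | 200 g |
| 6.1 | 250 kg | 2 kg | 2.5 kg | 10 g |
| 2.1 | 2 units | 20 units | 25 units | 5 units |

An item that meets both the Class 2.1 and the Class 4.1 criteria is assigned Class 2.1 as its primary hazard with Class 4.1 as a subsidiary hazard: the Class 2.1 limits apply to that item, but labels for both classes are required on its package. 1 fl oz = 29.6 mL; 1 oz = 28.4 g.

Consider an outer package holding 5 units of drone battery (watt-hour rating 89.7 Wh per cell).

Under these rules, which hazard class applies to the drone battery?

With watt-hour rating 89.7 Wh per cell (> 80 Wh per cell), the drone battery falls in Class 9.

Class 9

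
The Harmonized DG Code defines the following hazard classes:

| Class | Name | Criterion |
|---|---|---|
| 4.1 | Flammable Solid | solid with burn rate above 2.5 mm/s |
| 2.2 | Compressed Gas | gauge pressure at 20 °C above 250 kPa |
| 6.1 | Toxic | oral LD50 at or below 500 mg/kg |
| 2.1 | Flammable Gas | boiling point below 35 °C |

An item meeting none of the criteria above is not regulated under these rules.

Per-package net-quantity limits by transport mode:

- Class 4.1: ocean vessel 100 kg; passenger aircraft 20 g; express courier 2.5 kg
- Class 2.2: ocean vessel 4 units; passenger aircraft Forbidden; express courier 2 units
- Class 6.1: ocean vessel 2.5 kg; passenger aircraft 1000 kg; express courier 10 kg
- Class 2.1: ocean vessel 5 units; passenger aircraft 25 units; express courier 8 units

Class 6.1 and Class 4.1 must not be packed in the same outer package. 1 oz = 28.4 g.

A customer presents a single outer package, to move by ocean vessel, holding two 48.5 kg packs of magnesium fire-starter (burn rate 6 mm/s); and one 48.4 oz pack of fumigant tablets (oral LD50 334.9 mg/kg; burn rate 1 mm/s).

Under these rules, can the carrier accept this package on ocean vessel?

The magnesium fire-starter has burn rate 6 mm/s, which is > 2.5 mm/s, so it is Class 4.1 (Flammable Solid).
Oral LD50 334.9 mg/kg meets the Class 6.1 criterion (Toxic), so the fumigant tablets are Class 6.1.
Class 6.1 quantity: one 48.4 oz pack = 1374.56 g.
1374.56 g ≤ 2.5 kg (ocean vessel limit, Class 6.1) — within limit.
Class 4.1 quantity: two 48.5 kg packs = 97 kg.
That is within the Class 4.1 ocean vessel limit of 100 kg.
Class 6.1 and Class 4.1 may not share an outer package.

No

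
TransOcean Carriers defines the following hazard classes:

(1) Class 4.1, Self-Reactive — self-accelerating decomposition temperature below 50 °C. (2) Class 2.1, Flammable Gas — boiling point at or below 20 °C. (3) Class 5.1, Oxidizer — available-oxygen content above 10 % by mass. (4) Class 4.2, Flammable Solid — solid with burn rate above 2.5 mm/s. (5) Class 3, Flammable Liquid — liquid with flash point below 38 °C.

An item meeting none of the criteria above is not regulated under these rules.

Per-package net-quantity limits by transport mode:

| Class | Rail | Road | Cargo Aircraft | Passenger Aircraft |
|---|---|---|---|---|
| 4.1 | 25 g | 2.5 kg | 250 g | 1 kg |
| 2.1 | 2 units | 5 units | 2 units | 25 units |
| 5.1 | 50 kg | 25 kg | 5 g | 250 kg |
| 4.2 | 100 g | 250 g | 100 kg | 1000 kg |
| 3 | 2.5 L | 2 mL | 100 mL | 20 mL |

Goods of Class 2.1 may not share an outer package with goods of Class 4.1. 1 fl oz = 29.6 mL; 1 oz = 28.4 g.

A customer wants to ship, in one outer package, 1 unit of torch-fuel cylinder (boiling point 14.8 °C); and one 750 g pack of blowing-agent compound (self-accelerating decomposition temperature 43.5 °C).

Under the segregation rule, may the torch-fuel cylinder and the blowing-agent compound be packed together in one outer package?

Torch-fuel cylinder: boiling point 14.8 °C ≤ 20 °C → Class 2.1 (Flammable Gas).
With self-accelerating decomposition temperature 43.5 °C (< 50 °C), the blowing-agent compound falls in Class 4.1.
Class 2.1 and Class 4.1 may not share an outer package.

No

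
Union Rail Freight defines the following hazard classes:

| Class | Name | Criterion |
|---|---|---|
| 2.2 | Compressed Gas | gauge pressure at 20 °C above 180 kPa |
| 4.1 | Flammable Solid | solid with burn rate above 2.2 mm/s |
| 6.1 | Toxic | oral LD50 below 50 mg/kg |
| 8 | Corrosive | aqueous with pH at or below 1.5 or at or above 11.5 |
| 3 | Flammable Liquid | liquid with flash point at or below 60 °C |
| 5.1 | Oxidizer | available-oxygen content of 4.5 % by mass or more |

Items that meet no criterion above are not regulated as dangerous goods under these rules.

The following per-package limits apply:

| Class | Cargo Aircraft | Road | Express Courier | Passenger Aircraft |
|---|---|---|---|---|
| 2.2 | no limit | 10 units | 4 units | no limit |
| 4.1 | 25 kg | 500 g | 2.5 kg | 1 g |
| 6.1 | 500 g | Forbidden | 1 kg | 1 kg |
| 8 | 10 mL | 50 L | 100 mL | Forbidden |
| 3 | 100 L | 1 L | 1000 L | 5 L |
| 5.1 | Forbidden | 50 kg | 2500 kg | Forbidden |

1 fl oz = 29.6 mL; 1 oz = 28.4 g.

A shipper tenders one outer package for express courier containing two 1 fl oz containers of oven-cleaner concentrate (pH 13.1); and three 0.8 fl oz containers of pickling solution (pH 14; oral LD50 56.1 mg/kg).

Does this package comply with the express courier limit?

pH 13.1 meets the Class 8 criterion (Corrosive), so the oven-cleaner concentrate is Class 8.
The pickling solution has pH 14, which is ≥ 11.5, so it is Class 8 (Corrosive).
Class 8 net quantity: (two 1 fl oz containers = 59.2 mL) + (three 0.8 fl oz containers = 71.04 mL) = 130.24 mL.
130.24 mL exceeds the express courier limit of 100 mL for Class 8.

No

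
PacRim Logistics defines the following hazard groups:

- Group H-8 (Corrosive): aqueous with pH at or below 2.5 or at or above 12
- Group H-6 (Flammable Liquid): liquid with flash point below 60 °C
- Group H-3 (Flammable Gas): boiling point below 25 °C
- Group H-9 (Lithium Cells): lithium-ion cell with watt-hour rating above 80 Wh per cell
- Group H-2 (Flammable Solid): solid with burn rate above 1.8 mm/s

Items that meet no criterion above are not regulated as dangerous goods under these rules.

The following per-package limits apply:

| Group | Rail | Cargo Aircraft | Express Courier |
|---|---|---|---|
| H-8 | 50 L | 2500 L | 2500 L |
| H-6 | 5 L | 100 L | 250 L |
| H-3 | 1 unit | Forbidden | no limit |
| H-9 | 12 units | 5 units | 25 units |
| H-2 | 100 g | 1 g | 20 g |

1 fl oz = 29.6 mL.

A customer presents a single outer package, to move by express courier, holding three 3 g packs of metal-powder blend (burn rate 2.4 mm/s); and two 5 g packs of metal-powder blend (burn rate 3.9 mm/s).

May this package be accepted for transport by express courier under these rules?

With burn rate 2.4 mm/s (> 1.8 mm/s), the metal-powder blend falls in Group H-2.
The metal-powder blend has burn rate 3.9 mm/s, which is > 1.8 mm/s, so it is Group H-2 (Flammable Solid).
Total Group H-2: (three 3 g packs = 9 g) + (two 5 g packs = 10 g) = 19 g.
19 g ≤ 20 g (express courier limit, Group H-2) — within limit.

Yes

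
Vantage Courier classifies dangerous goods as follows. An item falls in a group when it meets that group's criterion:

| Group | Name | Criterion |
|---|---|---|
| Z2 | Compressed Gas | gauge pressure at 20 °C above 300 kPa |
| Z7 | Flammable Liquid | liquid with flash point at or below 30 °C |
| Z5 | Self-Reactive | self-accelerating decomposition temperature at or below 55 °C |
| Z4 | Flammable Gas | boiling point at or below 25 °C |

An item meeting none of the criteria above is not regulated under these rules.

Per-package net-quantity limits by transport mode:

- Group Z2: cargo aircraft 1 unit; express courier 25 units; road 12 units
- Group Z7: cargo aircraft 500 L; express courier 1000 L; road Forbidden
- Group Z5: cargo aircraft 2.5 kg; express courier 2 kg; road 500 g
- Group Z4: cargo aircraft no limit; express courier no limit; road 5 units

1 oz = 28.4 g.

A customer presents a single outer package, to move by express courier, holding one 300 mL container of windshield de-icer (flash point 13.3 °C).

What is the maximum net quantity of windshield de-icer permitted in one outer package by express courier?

1000 L

With flash point 13.3 °C (≤ 30 °C), the windshield de-icer falls in Group Z7.
The express courier limit for Group Z7 is 1000 L.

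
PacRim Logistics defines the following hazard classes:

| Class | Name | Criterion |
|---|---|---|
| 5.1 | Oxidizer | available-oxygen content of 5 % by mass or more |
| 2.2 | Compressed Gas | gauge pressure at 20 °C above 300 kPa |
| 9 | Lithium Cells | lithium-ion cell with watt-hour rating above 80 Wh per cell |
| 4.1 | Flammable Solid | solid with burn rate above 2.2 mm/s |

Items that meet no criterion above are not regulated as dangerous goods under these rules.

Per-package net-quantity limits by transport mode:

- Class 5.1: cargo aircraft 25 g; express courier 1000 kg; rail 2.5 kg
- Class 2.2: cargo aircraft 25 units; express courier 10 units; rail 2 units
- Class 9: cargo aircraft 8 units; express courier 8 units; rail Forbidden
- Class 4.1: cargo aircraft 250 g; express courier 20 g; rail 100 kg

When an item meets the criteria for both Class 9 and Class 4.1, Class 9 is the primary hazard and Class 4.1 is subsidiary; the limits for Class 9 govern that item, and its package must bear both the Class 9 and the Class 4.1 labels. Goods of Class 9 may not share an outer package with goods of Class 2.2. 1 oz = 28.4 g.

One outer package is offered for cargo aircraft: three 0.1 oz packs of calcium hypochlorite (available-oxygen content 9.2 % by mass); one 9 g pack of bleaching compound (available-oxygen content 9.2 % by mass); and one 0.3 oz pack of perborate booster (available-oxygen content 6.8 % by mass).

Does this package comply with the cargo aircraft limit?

Calcium hypochlorite: available-oxygen content 9.2 % by mass ≥ 5 % by mass → Class 5.1 (Oxidizer).
With available-oxygen content 9.2 % by mass (≥ 5 % by mass), the bleaching compound falls in Class 5.1.
Available-oxygen content 6.8 % by mass meets the Class 5.1 criterion (Oxidizer), so the perborate booster is Class 5.1.
Total Class 5.1: (three 0.1 oz packs = 8.52 g) + 9 g + (one 0.3 oz pack = 8.52 g) = 26.04 g.
That exceeds the Class 5.1 cargo aircraft limit of 25 g.

No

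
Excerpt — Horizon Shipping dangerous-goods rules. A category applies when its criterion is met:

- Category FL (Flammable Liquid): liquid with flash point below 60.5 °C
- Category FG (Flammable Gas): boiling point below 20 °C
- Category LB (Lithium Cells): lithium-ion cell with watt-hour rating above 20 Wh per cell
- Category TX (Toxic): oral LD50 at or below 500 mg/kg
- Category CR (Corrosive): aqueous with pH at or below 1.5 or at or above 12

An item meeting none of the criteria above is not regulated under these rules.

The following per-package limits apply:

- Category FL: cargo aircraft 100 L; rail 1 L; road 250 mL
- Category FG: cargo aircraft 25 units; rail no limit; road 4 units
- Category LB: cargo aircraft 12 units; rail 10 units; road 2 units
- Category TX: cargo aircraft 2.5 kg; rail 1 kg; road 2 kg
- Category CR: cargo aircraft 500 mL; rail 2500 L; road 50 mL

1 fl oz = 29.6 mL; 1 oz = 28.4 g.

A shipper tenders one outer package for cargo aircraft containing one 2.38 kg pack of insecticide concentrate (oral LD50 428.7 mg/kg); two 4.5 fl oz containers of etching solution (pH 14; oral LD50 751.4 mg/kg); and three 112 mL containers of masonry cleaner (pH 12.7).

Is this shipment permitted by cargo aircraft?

No

Oral LD50 428.7 mg/kg meets the Category TX criterion (Toxic), so the insecticide concentrate is Category TX.
The etching solution has pH 14, which is ≥ 12, so it is Category CR (Corrosive).
With pH 12.7 (≥ 12), the masonry cleaner falls in Category CR.
Total Category CR: (two 4.5 fl oz containers = 266.4 mL) + (three 112 mL containers = 336 mL) = 602.4 mL.
602.4 mL > 500 mL (cargo aircraft limit, Category CR) — over the limit.
Category TX quantity: 2.38 kg.
2.38 kg ≤ 2.5 kg (cargo aircraft limit, Category TX) — within limit.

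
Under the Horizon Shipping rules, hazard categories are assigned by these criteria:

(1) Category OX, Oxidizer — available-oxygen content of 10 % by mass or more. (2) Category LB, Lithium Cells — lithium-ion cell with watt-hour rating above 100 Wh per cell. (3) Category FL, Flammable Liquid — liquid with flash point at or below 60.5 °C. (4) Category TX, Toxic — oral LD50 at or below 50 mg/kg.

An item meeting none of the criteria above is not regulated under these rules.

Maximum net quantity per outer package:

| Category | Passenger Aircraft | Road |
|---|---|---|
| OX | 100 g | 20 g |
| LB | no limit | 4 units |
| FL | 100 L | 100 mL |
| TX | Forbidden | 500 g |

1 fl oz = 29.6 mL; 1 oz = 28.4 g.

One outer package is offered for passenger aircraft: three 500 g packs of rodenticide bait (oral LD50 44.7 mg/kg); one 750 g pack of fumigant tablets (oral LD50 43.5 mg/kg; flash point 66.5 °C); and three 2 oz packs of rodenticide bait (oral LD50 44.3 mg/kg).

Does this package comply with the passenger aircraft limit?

Oral LD50 44.7 mg/kg meets the Category TX criterion (Toxic), so the rodenticide bait is Category TX.
Fumigant tablets: oral LD50 43.5 mg/kg ≤ 50 mg/kg → Category TX (Toxic).
Oral LD50 44.3 mg/kg meets the Category TX criterion (Toxic), so the rodenticide bait is Category TX.
Total Category TX: (three 500 g packs = 1.5 kg) + 750 g + (three 2 oz packs = 170.4 g) = 2420.4 g.
Category TX is Forbidden by passenger aircraft.

No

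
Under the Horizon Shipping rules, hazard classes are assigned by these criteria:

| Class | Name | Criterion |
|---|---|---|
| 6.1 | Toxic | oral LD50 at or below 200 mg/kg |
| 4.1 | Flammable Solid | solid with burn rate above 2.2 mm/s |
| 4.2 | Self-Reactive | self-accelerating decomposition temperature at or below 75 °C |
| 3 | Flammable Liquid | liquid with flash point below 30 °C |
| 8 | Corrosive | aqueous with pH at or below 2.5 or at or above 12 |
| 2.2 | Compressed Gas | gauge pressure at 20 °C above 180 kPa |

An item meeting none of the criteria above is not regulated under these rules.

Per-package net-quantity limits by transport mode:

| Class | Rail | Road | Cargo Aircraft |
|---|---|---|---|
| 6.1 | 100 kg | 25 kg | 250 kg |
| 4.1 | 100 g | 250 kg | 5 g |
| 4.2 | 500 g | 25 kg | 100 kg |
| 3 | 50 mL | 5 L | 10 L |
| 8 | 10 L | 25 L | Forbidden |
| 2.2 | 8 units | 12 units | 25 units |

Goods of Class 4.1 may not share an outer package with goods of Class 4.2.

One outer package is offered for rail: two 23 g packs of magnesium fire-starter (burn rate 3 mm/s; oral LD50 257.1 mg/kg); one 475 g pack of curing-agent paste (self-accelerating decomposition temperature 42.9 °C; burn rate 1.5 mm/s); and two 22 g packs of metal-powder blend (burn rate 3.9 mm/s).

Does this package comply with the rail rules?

Magnesium fire-starter: burn rate 3 mm/s > 2.2 mm/s → Class 4.1 (Flammable Solid).
The curing-agent paste has self-accelerating decomposition temperature 42.9 °C, which is ≤ 75 °C, so it is Class 4.2 (Self-Reactive).
With burn rate 3.9 mm/s (> 2.2 mm/s), the metal-powder blend falls in Class 4.1.
Class 4.1 net quantity: (two 23 g packs = 46 g) + (two 22 g packs = 44 g) = 90 g.
90 g is within the rail limit of 100 g for Class 4.1.
Class 4.2 quantity: 475 g.
475 g is within the rail limit of 500 g for Class 4.2.
Class 4.1 and Class 4.2 may not share an outer package.

No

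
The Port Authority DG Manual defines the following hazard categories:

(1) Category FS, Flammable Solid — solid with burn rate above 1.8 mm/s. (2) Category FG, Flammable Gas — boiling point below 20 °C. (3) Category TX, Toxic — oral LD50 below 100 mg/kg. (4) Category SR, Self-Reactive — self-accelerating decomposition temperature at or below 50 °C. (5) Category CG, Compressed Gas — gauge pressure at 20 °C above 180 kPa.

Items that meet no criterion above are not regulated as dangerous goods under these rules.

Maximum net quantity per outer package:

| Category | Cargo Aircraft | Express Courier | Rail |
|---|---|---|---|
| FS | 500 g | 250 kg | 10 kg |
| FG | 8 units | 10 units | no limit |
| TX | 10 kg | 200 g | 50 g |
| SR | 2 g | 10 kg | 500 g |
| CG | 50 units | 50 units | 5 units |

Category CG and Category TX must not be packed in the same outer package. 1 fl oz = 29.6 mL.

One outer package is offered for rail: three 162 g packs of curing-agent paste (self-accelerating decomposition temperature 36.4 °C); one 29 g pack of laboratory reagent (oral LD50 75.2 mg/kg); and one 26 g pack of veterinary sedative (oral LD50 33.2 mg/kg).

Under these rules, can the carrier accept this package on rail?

With self-accelerating decomposition temperature 36.4 °C (≤ 50 °C), the curing-agent paste falls in Category SR.
Laboratory reagent: oral LD50 75.2 mg/kg < 100 mg/kg → Category TX (Toxic).
With oral LD50 33.2 mg/kg (< 100 mg/kg), the veterinary sedative falls in Category TX.
Category TX net quantity: 29 g + 26 g = 55 g.
55 g > 50 g (rail limit, Category TX) — over the limit.
Category SR quantity: three 162 g packs = 486 g.
486 g is within the rail limit of 500 g for Category SR.
The segregation rule (Category CG with Category TX) does not apply to Category TX with Category SR.

No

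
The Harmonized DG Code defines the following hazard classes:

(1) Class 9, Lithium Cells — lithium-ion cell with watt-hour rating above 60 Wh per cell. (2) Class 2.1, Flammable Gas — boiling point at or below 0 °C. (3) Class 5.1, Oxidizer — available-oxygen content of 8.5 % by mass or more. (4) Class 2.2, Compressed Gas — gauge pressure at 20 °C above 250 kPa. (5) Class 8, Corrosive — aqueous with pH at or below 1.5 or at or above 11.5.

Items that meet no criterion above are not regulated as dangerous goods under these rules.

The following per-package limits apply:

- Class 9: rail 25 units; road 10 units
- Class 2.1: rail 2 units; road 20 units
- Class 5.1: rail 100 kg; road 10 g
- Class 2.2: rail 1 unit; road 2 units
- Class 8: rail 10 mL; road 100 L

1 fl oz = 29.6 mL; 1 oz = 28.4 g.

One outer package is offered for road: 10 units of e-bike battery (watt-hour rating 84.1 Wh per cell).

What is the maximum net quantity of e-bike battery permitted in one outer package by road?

With watt-hour rating 84.1 Wh per cell (> 60 Wh per cell), the e-bike battery falls in Class 9.
The road limit for Class 9 is 10 units.

10 units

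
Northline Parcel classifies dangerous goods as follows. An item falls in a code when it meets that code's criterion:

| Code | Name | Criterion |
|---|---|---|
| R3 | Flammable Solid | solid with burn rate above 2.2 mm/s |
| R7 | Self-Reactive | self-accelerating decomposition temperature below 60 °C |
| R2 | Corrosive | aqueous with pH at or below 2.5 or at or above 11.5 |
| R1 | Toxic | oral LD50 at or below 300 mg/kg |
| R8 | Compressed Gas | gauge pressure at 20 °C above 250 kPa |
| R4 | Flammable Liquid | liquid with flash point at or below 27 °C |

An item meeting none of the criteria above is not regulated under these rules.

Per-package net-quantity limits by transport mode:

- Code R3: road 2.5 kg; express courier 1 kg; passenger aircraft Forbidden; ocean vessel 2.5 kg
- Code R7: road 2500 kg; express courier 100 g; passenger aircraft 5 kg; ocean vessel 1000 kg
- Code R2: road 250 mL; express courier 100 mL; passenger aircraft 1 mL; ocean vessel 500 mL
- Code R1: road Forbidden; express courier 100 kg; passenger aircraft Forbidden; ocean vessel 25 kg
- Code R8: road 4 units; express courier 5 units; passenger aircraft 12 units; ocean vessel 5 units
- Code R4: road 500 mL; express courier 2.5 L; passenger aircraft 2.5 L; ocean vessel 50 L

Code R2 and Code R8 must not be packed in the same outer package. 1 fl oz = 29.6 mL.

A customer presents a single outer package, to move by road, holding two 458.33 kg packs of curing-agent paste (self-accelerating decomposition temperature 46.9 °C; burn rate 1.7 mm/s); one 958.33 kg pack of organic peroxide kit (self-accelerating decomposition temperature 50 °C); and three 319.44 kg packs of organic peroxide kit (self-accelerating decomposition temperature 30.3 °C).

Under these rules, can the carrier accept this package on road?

No

Self-accelerating decomposition temperature 46.9 °C meets the Code R7 criterion (Self-Reactive), so the curing-agent paste is Code R7.
Organic peroxide kit: self-accelerating decomposition temperature 50 °C < 60 °C → Code R7 (Self-Reactive).
With self-accelerating decomposition temperature 30.3 °C (< 60 °C), the organic peroxide kit falls in Code R7.
Total Code R7: (two 458.33 kg packs = 916.66 kg) + 958.33 kg + (three 319.44 kg packs = 958.32 kg) = 2833.31 kg.
2833.31 kg exceeds the road limit of 2500 kg for Code R7.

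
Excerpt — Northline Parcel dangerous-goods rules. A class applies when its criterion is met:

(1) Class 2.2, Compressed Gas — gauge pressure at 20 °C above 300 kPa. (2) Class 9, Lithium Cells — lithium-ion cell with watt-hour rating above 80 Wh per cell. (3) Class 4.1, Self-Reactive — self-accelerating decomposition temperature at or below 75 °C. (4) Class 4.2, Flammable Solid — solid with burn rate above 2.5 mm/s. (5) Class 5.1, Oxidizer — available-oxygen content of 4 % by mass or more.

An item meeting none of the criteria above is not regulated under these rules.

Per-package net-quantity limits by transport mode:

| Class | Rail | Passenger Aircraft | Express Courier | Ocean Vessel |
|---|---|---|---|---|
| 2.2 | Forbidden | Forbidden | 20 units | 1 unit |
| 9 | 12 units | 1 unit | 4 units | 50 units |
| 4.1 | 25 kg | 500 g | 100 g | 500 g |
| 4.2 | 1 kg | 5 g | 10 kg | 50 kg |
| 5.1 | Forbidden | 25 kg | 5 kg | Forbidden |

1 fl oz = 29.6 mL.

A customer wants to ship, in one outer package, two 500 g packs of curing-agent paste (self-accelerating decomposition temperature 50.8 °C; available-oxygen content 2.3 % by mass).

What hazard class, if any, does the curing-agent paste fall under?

Curing-agent paste: self-accelerating decomposition temperature 50.8 °C ≤ 75 °C → Class 4.1 (Self-Reactive).

Class 4.1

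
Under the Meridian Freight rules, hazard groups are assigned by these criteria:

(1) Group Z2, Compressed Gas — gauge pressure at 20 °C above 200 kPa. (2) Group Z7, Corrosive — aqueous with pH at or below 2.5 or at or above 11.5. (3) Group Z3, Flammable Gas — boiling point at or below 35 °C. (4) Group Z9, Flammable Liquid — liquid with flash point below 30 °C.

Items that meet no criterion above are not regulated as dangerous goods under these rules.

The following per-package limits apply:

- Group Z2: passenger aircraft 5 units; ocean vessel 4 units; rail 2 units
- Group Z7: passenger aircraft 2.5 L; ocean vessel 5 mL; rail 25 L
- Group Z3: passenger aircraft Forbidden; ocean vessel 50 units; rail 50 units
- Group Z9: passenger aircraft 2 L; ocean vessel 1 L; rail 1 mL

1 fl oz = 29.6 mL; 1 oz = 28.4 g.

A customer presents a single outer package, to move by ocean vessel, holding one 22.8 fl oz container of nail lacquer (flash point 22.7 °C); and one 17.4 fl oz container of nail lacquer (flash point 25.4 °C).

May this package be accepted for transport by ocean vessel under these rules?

No

With flash point 22.7 °C (< 30 °C), the nail lacquer falls in Group Z9.
Nail lacquer: flash point 25.4 °C < 30 °C → Group Z9 (Flammable Liquid).
Group Z9 net quantity: (one 22.8 fl oz container = 674.88 mL) + (one 17.4 fl oz container = 515.04 mL) = 1189.92 mL.
1189.92 mL exceeds the ocean vessel limit of 1 L for Group Z9.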